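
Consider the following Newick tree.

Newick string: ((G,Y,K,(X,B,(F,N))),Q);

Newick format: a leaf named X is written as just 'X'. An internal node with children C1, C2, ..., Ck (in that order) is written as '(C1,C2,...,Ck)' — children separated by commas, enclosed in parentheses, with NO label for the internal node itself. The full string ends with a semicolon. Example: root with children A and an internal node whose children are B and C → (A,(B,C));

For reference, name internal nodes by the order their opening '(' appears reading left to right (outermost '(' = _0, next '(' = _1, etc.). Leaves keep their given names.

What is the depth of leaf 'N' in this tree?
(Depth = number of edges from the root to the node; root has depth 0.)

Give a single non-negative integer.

Answer: 4

Derivation:
Newick: ((G,Y,K,(X,B,(F,N))),Q);
Naming internals by '(' encounter order: outermost '(' = _0, next = _1, ...
Query node: N
Path from root: _0 -> _1 -> _2 -> _3 -> N
Depth of N: 4 (number of edges from root)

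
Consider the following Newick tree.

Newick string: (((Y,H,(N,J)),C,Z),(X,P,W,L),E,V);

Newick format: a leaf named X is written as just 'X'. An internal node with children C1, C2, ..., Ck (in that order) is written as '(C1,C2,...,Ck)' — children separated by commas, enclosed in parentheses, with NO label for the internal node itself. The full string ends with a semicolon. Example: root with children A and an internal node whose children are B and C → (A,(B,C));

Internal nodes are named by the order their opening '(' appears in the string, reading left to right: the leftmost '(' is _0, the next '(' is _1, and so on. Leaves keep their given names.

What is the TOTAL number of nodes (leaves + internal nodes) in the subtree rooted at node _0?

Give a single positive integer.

Newick: (((Y,H,(N,J)),C,Z),(X,P,W,L),E,V);
Locate _0: it is the '(' at position 0 (the 1st '(' reading left to right).
Query: subtree rooted at _0
_0: subtree_size = 1 + 16
  _1: subtree_size = 1 + 8
    _2: subtree_size = 1 + 5
      Y: subtree_size = 1 + 0
      H: subtree_size = 1 + 0
      _3: subtree_size = 1 + 2
        N: subtree_size = 1 + 0
        J: subtree_size = 1 + 0
    C: subtree_size = 1 + 0
    Z: subtree_size = 1 + 0
  _4: subtree_size = 1 + 4
    X: subtree_size = 1 + 0
    P: subtree_size = 1 + 0
    W: subtree_size = 1 + 0
    L: subtree_size = 1 + 0
  E: subtree_size = 1 + 0
  V: subtree_size = 1 + 0
Total subtree size of _0: 17

Answer: 17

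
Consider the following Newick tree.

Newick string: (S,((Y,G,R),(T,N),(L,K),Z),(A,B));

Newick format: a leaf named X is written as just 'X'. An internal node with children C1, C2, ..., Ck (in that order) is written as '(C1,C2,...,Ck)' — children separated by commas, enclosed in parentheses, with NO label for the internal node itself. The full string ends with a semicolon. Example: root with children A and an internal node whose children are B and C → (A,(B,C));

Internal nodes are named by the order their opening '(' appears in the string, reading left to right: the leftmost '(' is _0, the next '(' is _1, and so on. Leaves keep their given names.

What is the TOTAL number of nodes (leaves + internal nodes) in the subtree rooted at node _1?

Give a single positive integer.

Newick: (S,((Y,G,R),(T,N),(L,K),Z),(A,B));
Locate _1: it is the '(' at position 3 (the 2nd '(' reading left to right).
Query: subtree rooted at _1
_1: subtree_size = 1 + 11
  _2: subtree_size = 1 + 3
    Y: subtree_size = 1 + 0
    G: subtree_size = 1 + 0
    R: subtree_size = 1 + 0
  _3: subtree_size = 1 + 2
    T: subtree_size = 1 + 0
    N: subtree_size = 1 + 0
  _4: subtree_size = 1 + 2
    L: subtree_size = 1 + 0
    K: subtree_size = 1 + 0
  Z: subtree_size = 1 + 0
Total subtree size of _1: 12

Answer: 12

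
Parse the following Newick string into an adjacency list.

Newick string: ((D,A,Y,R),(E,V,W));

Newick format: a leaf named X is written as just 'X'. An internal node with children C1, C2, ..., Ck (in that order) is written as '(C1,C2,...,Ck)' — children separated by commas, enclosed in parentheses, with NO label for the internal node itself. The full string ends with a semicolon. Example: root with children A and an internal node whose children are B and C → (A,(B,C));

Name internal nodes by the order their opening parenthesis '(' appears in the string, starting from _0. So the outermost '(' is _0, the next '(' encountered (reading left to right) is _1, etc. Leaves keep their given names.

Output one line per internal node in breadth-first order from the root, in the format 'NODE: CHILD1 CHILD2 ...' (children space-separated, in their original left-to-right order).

Input: ((D,A,Y,R),(E,V,W));
Scanning left-to-right, naming '(' by encounter order:
  pos 0: '(' -> open internal node _0 (depth 1)
  pos 1: '(' -> open internal node _1 (depth 2)
  pos 9: ')' -> close internal node _1 (now at depth 1)
  pos 11: '(' -> open internal node _2 (depth 2)
  pos 17: ')' -> close internal node _2 (now at depth 1)
  pos 18: ')' -> close internal node _0 (now at depth 0)
Total internal nodes: 3
BFS adjacency from root:
  _0: _1 _2
  _1: D A Y R
  _2: E V W

Answer: _0: _1 _2
_1: D A Y R
_2: E V W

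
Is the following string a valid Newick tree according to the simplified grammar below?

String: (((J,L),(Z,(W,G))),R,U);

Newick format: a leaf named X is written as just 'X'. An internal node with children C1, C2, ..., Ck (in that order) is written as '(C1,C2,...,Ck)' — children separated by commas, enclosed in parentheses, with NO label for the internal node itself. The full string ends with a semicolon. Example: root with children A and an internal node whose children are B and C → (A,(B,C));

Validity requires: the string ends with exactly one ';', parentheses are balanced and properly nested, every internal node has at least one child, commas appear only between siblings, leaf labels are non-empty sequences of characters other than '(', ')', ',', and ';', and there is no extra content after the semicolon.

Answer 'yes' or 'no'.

Input: (((J,L),(Z,(W,G))),R,U);
Paren balance: 5 '(' vs 5 ')' OK
Ends with single ';': True
Full parse: OK
Valid: True

Answer: yes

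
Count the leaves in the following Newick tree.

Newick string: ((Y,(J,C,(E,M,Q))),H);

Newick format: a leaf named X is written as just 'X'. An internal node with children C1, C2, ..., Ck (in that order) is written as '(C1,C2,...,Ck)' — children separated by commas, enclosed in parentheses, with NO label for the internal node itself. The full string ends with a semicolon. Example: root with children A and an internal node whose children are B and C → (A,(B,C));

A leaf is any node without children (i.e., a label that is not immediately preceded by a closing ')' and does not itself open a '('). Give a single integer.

Newick: ((Y,(J,C,(E,M,Q))),H);
Scan left-to-right; a leaf is any maximal label run not followed by '(':
  pos 2: leaf 'Y' → count = 1
  pos 5: leaf 'J' → count = 2
  pos 7: leaf 'C' → count = 3
  pos 10: leaf 'E' → count = 4
  pos 12: leaf 'M' → count = 5
  pos 14: leaf 'Q' → count = 6
  pos 19: leaf 'H' → count = 7
Total leaves: 7

Answer: 7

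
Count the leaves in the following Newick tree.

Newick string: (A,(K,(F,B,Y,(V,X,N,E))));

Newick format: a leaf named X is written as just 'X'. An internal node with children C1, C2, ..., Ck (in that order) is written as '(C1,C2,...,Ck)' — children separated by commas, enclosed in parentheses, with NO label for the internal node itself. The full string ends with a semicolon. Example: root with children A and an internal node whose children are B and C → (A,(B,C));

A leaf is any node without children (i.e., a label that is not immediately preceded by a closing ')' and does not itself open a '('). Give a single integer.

Newick: (A,(K,(F,B,Y,(V,X,N,E))));
Scan left-to-right; a leaf is any maximal label run not followed by '(':
  pos 1: leaf 'A' → count = 1
  pos 4: leaf 'K' → count = 2
  pos 7: leaf 'F' → count = 3
  pos 9: leaf 'B' → count = 4
  pos 11: leaf 'Y' → count = 5
  pos 14: leaf 'V' → count = 6
  pos 16: leaf 'X' → count = 7
  pos 18: leaf 'N' → count = 8
  pos 20: leaf 'E' → count = 9
Total leaves: 9

Answer: 9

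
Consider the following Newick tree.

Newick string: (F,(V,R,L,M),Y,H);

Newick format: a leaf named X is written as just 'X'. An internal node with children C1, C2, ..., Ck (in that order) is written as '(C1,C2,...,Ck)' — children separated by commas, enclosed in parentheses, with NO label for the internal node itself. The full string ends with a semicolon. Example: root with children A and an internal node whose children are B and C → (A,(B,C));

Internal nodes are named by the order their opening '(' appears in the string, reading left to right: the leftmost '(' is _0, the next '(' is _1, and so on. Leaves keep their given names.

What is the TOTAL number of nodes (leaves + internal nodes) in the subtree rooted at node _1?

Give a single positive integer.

Newick: (F,(V,R,L,M),Y,H);
Locate _1: it is the '(' at position 3 (the 2nd '(' reading left to right).
Query: subtree rooted at _1
_1: subtree_size = 1 + 4
  V: subtree_size = 1 + 0
  R: subtree_size = 1 + 0
  L: subtree_size = 1 + 0
  M: subtree_size = 1 + 0
Total subtree size of _1: 5

Answer: 5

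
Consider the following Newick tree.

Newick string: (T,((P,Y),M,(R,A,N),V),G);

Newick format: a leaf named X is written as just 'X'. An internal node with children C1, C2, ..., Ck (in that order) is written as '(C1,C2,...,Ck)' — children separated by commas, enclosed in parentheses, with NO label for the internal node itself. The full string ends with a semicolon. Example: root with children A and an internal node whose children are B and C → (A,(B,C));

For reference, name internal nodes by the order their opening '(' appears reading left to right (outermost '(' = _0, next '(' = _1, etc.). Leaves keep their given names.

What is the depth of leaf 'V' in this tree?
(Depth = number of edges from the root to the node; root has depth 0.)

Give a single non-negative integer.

Answer: 2

Derivation:
Newick: (T,((P,Y),M,(R,A,N),V),G);
Naming internals by '(' encounter order: outermost '(' = _0, next = _1, ...
Query node: V
Path from root: _0 -> _1 -> V
Depth of V: 2 (number of edges from root)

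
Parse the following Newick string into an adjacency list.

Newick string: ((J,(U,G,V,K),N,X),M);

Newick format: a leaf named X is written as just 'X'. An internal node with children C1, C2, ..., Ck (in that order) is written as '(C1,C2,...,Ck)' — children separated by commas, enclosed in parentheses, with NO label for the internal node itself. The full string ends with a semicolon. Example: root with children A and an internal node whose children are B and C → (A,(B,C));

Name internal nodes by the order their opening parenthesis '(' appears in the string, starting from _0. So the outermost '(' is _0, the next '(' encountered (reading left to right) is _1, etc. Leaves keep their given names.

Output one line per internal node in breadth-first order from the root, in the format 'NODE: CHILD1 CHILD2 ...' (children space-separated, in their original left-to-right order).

Input: ((J,(U,G,V,K),N,X),M);
Scanning left-to-right, naming '(' by encounter order:
  pos 0: '(' -> open internal node _0 (depth 1)
  pos 1: '(' -> open internal node _1 (depth 2)
  pos 4: '(' -> open internal node _2 (depth 3)
  pos 12: ')' -> close internal node _2 (now at depth 2)
  pos 17: ')' -> close internal node _1 (now at depth 1)
  pos 20: ')' -> close internal node _0 (now at depth 0)
Total internal nodes: 3
BFS adjacency from root:
  _0: _1 M
  _1: J _2 N X
  _2: U G V K

Answer: _0: _1 M
_1: J _2 N X
_2: U G V K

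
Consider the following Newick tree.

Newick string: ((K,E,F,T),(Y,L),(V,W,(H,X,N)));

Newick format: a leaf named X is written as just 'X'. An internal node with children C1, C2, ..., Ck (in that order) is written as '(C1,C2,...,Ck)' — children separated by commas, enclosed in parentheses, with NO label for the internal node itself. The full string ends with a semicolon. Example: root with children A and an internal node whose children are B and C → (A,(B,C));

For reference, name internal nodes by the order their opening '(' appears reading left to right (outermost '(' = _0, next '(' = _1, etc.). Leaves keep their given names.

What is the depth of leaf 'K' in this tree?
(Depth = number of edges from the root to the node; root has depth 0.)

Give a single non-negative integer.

Answer: 2

Derivation:
Newick: ((K,E,F,T),(Y,L),(V,W,(H,X,N)));
Naming internals by '(' encounter order: outermost '(' = _0, next = _1, ...
Query node: K
Path from root: _0 -> _1 -> K
Depth of K: 2 (number of edges from root)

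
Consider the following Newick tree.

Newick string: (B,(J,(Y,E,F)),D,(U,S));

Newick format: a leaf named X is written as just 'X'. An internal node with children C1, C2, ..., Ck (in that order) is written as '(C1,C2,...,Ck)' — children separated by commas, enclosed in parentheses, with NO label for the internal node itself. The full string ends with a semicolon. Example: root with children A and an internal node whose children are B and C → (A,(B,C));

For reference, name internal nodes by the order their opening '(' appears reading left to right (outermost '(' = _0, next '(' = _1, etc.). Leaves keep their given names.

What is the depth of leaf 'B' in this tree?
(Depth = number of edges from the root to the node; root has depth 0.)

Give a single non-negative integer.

Answer: 1

Derivation:
Newick: (B,(J,(Y,E,F)),D,(U,S));
Naming internals by '(' encounter order: outermost '(' = _0, next = _1, ...
Query node: B
Path from root: _0 -> B
Depth of B: 1 (number of edges from root)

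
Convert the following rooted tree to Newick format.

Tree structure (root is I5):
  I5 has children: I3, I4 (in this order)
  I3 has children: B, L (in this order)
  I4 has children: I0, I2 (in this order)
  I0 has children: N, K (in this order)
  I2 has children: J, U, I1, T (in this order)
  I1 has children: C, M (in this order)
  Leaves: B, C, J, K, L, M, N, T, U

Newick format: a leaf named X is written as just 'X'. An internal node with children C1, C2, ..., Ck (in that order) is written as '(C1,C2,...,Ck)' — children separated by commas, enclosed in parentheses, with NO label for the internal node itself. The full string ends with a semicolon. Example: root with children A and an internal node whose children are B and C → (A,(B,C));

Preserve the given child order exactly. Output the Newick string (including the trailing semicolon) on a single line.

Answer: ((B,L),((N,K),(J,U,(C,M),T)));

Derivation:
internal I5 with children ['I3', 'I4']
  internal I3 with children ['B', 'L']
    leaf 'B' → 'B'
    leaf 'L' → 'L'
  → '(B,L)'
  internal I4 with children ['I0', 'I2']
    internal I0 with children ['N', 'K']
      leaf 'N' → 'N'
      leaf 'K' → 'K'
    → '(N,K)'
    internal I2 with children ['J', 'U', 'I1', 'T']
      leaf 'J' → 'J'
      leaf 'U' → 'U'
      internal I1 with children ['C', 'M']
        leaf 'C' → 'C'
        leaf 'M' → 'M'
      → '(C,M)'
      leaf 'T' → 'T'
    → '(J,U,(C,M),T)'
  → '((N,K),(J,U,(C,M),T))'
→ '((B,L),((N,K),(J,U,(C,M),T)))'
Final: ((B,L),((N,K),(J,U,(C,M),T)));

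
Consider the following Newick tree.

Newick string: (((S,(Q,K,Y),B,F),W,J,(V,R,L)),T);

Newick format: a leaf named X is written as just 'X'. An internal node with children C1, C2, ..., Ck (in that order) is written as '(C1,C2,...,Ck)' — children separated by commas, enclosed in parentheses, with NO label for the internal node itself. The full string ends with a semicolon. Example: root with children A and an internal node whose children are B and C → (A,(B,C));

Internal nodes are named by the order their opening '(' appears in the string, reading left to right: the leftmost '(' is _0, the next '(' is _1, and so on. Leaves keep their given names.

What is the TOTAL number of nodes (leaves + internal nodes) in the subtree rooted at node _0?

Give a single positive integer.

Answer: 17

Derivation:
Newick: (((S,(Q,K,Y),B,F),W,J,(V,R,L)),T);
Locate _0: it is the '(' at position 0 (the 1st '(' reading left to right).
Query: subtree rooted at _0
_0: subtree_size = 1 + 16
  _1: subtree_size = 1 + 14
    _2: subtree_size = 1 + 7
      S: subtree_size = 1 + 0
      _3: subtree_size = 1 + 3
        Q: subtree_size = 1 + 0
        K: subtree_size = 1 + 0
        Y: subtree_size = 1 + 0
      B: subtree_size = 1 + 0
      F: subtree_size = 1 + 0
    W: subtree_size = 1 + 0
    J: subtree_size = 1 + 0
    _4: subtree_size = 1 + 3
      V: subtree_size = 1 + 0
      R: subtree_size = 1 + 0
      L: subtree_size = 1 + 0
  T: subtree_size = 1 + 0
Total subtree size of _0: 17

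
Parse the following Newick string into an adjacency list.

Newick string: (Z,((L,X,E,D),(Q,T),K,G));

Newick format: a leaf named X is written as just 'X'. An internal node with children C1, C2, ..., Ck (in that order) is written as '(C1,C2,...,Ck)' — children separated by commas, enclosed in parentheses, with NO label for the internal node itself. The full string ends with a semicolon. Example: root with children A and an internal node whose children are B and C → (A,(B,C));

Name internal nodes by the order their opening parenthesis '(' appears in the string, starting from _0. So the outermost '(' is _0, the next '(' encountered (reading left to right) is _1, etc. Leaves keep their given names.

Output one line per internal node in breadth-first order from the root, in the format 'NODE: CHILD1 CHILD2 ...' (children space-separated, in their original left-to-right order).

Input: (Z,((L,X,E,D),(Q,T),K,G));
Scanning left-to-right, naming '(' by encounter order:
  pos 0: '(' -> open internal node _0 (depth 1)
  pos 3: '(' -> open internal node _1 (depth 2)
  pos 4: '(' -> open internal node _2 (depth 3)
  pos 12: ')' -> close internal node _2 (now at depth 2)
  pos 14: '(' -> open internal node _3 (depth 3)
  pos 18: ')' -> close internal node _3 (now at depth 2)
  pos 23: ')' -> close internal node _1 (now at depth 1)
  pos 24: ')' -> close internal node _0 (now at depth 0)
Total internal nodes: 4
BFS adjacency from root:
  _0: Z _1
  _1: _2 _3 K G
  _2: L X E D
  _3: Q T

Answer: _0: Z _1
_1: _2 _3 K G
_2: L X E D
_3: Q T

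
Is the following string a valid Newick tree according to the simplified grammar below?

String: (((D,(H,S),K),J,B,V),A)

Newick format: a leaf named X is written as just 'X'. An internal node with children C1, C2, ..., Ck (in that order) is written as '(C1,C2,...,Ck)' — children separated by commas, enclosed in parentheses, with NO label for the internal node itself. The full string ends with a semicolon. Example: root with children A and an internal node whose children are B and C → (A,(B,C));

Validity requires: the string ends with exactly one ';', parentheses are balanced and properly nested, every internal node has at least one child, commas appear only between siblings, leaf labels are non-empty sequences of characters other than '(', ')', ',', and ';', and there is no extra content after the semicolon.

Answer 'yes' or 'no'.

Answer: no

Derivation:
Input: (((D,(H,S),K),J,B,V),A)
Paren balance: 4 '(' vs 4 ')' OK
Ends with single ';': False
Full parse: FAILS (must end with ;)
Valid: False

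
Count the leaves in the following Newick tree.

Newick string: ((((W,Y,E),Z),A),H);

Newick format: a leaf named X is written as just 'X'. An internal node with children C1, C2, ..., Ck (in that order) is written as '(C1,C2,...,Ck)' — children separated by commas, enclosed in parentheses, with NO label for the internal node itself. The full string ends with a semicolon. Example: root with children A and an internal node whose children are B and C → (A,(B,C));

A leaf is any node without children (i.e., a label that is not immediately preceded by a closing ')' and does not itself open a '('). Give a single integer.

Newick: ((((W,Y,E),Z),A),H);
Scan left-to-right; a leaf is any maximal label run not followed by '(':
  pos 4: leaf 'W' → count = 1
  pos 6: leaf 'Y' → count = 2
  pos 8: leaf 'E' → count = 3
  pos 11: leaf 'Z' → count = 4
  pos 14: leaf 'A' → count = 5
  pos 17: leaf 'H' → count = 6
Total leaves: 6

Answer: 6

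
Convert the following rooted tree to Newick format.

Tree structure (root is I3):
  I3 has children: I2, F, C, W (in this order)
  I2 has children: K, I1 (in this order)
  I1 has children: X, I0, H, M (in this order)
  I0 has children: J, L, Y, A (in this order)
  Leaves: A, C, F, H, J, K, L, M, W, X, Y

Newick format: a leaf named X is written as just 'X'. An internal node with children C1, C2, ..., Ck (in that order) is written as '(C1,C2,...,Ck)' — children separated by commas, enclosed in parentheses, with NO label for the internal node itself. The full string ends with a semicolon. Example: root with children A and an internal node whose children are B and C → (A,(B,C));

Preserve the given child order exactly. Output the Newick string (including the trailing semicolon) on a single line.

internal I3 with children ['I2', 'F', 'C', 'W']
  internal I2 with children ['K', 'I1']
    leaf 'K' → 'K'
    internal I1 with children ['X', 'I0', 'H', 'M']
      leaf 'X' → 'X'
      internal I0 with children ['J', 'L', 'Y', 'A']
        leaf 'J' → 'J'
        leaf 'L' → 'L'
        leaf 'Y' → 'Y'
        leaf 'A' → 'A'
      → '(J,L,Y,A)'
      leaf 'H' → 'H'
      leaf 'M' → 'M'
    → '(X,(J,L,Y,A),H,M)'
  → '(K,(X,(J,L,Y,A),H,M))'
  leaf 'F' → 'F'
  leaf 'C' → 'C'
  leaf 'W' → 'W'
→ '((K,(X,(J,L,Y,A),H,M)),F,C,W)'
Final: ((K,(X,(J,L,Y,A),H,M)),F,C,W);

Answer: ((K,(X,(J,L,Y,A),H,M)),F,C,W);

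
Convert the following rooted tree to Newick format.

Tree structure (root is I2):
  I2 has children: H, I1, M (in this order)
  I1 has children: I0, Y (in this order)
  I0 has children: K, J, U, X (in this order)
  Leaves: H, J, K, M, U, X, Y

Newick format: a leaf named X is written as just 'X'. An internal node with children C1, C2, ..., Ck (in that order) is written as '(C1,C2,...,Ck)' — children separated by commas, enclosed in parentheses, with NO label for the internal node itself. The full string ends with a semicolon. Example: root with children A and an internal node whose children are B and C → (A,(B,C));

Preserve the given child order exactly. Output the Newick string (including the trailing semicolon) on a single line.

Answer: (H,((K,J,U,X),Y),M);

Derivation:
internal I2 with children ['H', 'I1', 'M']
  leaf 'H' → 'H'
  internal I1 with children ['I0', 'Y']
    internal I0 with children ['K', 'J', 'U', 'X']
      leaf 'K' → 'K'
      leaf 'J' → 'J'
      leaf 'U' → 'U'
      leaf 'X' → 'X'
    → '(K,J,U,X)'
    leaf 'Y' → 'Y'
  → '((K,J,U,X),Y)'
  leaf 'M' → 'M'
→ '(H,((K,J,U,X),Y),M)'
Final: (H,((K,J,U,X),Y),M);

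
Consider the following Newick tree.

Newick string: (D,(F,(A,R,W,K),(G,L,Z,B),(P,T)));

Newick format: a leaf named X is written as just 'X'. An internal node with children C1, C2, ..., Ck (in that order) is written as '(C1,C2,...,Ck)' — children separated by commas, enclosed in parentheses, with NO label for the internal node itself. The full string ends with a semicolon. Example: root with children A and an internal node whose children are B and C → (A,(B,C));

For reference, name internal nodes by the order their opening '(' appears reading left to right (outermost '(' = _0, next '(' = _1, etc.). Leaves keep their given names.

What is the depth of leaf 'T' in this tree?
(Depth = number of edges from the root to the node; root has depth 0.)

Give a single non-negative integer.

Answer: 3

Derivation:
Newick: (D,(F,(A,R,W,K),(G,L,Z,B),(P,T)));
Naming internals by '(' encounter order: outermost '(' = _0, next = _1, ...
Query node: T
Path from root: _0 -> _1 -> _4 -> T
Depth of T: 3 (number of edges from root)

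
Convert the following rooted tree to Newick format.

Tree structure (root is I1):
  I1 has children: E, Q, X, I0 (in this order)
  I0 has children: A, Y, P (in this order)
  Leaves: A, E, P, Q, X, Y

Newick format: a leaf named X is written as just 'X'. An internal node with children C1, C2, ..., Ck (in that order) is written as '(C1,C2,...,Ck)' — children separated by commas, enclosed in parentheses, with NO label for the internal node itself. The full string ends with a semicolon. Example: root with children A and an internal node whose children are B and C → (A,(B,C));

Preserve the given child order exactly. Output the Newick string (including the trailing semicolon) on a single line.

internal I1 with children ['E', 'Q', 'X', 'I0']
  leaf 'E' → 'E'
  leaf 'Q' → 'Q'
  leaf 'X' → 'X'
  internal I0 with children ['A', 'Y', 'P']
    leaf 'A' → 'A'
    leaf 'Y' → 'Y'
    leaf 'P' → 'P'
  → '(A,Y,P)'
→ '(E,Q,X,(A,Y,P))'
Final: (E,Q,X,(A,Y,P));

Answer: (E,Q,X,(A,Y,P));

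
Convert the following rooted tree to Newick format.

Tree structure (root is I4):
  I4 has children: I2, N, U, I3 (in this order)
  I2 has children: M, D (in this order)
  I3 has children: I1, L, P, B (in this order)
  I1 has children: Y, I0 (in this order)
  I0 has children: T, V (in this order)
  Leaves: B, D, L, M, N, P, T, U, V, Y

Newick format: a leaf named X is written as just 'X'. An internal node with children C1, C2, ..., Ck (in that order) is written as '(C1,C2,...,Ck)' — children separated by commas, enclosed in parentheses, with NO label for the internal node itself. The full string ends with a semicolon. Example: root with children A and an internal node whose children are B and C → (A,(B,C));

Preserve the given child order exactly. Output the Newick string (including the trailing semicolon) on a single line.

internal I4 with children ['I2', 'N', 'U', 'I3']
  internal I2 with children ['M', 'D']
    leaf 'M' → 'M'
    leaf 'D' → 'D'
  → '(M,D)'
  leaf 'N' → 'N'
  leaf 'U' → 'U'
  internal I3 with children ['I1', 'L', 'P', 'B']
    internal I1 with children ['Y', 'I0']
      leaf 'Y' → 'Y'
      internal I0 with children ['T', 'V']
        leaf 'T' → 'T'
        leaf 'V' → 'V'
      → '(T,V)'
    → '(Y,(T,V))'
    leaf 'L' → 'L'
    leaf 'P' → 'P'
    leaf 'B' → 'B'
  → '((Y,(T,V)),L,P,B)'
→ '((M,D),N,U,((Y,(T,V)),L,P,B))'
Final: ((M,D),N,U,((Y,(T,V)),L,P,B));

Answer: ((M,D),N,U,((Y,(T,V)),L,P,B));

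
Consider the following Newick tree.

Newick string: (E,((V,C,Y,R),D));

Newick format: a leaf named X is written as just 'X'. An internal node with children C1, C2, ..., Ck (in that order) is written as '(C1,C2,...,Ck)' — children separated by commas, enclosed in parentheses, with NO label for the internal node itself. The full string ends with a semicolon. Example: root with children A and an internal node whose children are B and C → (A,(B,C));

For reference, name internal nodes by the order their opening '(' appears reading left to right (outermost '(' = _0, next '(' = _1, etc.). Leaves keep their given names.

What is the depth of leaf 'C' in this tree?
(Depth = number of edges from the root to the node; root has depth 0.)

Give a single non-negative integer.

Newick: (E,((V,C,Y,R),D));
Naming internals by '(' encounter order: outermost '(' = _0, next = _1, ...
Query node: C
Path from root: _0 -> _1 -> _2 -> C
Depth of C: 3 (number of edges from root)

Answer: 3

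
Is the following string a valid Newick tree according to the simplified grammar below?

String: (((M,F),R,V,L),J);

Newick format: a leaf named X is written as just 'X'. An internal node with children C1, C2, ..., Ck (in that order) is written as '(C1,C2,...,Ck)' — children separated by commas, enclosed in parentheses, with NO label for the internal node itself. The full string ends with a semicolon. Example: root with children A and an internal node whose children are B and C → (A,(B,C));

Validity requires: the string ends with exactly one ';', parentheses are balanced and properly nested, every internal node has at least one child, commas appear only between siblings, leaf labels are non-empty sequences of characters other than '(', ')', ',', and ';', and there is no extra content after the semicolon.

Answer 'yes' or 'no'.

Input: (((M,F),R,V,L),J);
Paren balance: 3 '(' vs 3 ')' OK
Ends with single ';': True
Full parse: OK
Valid: True

Answer: yes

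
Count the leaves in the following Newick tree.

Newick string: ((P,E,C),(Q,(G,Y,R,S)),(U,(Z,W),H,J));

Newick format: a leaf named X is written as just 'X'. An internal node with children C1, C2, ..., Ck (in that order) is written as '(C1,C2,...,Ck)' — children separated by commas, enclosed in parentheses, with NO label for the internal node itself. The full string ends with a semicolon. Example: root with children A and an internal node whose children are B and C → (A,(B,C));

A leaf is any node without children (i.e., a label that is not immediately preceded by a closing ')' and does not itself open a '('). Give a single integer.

Newick: ((P,E,C),(Q,(G,Y,R,S)),(U,(Z,W),H,J));
Scan left-to-right; a leaf is any maximal label run not followed by '(':
  pos 2: leaf 'P' → count = 1
  pos 4: leaf 'E' → count = 2
  pos 6: leaf 'C' → count = 3
  pos 10: leaf 'Q' → count = 4
  pos 13: leaf 'G' → count = 5
  pos 15: leaf 'Y' → count = 6
  pos 17: leaf 'R' → count = 7
  pos 19: leaf 'S' → count = 8
  pos 24: leaf 'U' → count = 9
  pos 27: leaf 'Z' → count = 10
  pos 29: leaf 'W' → count = 11
  pos 32: leaf 'H' → count = 12
  pos 34: leaf 'J' → count = 13
Total leaves: 13

Answer: 13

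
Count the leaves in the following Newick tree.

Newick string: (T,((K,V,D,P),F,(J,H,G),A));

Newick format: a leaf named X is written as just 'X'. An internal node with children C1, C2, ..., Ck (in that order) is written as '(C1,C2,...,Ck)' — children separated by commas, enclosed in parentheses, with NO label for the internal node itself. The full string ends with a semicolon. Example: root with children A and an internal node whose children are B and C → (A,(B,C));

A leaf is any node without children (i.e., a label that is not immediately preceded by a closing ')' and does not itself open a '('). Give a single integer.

Newick: (T,((K,V,D,P),F,(J,H,G),A));
Scan left-to-right; a leaf is any maximal label run not followed by '(':
  pos 1: leaf 'T' → count = 1
  pos 5: leaf 'K' → count = 2
  pos 7: leaf 'V' → count = 3
  pos 9: leaf 'D' → count = 4
  pos 11: leaf 'P' → count = 5
  pos 14: leaf 'F' → count = 6
  pos 17: leaf 'J' → count = 7
  pos 19: leaf 'H' → count = 8
  pos 21: leaf 'G' → count = 9
  pos 24: leaf 'A' → count = 10
Total leaves: 10

Answer: 10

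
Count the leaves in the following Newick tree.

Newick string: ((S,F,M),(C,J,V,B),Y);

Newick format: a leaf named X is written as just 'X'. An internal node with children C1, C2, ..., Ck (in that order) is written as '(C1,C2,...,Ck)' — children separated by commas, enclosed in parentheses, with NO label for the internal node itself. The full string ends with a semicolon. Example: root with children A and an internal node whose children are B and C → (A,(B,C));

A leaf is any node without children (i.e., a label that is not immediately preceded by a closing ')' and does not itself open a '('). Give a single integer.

Newick: ((S,F,M),(C,J,V,B),Y);
Scan left-to-right; a leaf is any maximal label run not followed by '(':
  pos 2: leaf 'S' → count = 1
  pos 4: leaf 'F' → count = 2
  pos 6: leaf 'M' → count = 3
  pos 10: leaf 'C' → count = 4
  pos 12: leaf 'J' → count = 5
  pos 14: leaf 'V' → count = 6
  pos 16: leaf 'B' → count = 7
  pos 19: leaf 'Y' → count = 8
Total leaves: 8

Answer: 8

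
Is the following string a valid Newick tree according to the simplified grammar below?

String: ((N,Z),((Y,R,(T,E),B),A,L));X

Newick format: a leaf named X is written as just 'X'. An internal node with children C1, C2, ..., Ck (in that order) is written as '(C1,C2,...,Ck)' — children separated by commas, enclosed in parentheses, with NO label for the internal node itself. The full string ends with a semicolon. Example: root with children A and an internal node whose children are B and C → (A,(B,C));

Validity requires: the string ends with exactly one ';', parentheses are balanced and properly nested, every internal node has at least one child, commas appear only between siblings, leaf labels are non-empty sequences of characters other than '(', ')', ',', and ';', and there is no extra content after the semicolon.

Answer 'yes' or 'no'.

Answer: no

Derivation:
Input: ((N,Z),((Y,R,(T,E),B),A,L));X
Paren balance: 5 '(' vs 5 ')' OK
Ends with single ';': False
Full parse: FAILS (must end with ;)
Valid: False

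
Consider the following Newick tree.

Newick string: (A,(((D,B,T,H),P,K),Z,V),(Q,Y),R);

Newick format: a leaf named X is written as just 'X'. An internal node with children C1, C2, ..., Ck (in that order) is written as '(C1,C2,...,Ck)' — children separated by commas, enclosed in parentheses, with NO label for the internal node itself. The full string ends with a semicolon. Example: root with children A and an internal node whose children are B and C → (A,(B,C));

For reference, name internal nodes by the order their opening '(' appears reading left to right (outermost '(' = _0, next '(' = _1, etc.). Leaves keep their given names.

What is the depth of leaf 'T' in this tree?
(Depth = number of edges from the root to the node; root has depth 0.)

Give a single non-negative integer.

Newick: (A,(((D,B,T,H),P,K),Z,V),(Q,Y),R);
Naming internals by '(' encounter order: outermost '(' = _0, next = _1, ...
Query node: T
Path from root: _0 -> _1 -> _2 -> _3 -> T
Depth of T: 4 (number of edges from root)

Answer: 4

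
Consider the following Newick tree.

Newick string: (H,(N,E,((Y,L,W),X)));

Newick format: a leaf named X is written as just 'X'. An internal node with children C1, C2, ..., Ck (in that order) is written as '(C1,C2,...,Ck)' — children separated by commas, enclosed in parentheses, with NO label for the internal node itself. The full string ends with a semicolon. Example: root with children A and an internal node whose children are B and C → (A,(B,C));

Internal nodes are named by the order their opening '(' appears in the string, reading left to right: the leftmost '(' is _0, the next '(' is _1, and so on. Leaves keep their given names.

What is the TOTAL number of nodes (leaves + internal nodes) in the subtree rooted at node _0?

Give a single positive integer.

Answer: 11

Derivation:
Newick: (H,(N,E,((Y,L,W),X)));
Locate _0: it is the '(' at position 0 (the 1st '(' reading left to right).
Query: subtree rooted at _0
_0: subtree_size = 1 + 10
  H: subtree_size = 1 + 0
  _1: subtree_size = 1 + 8
    N: subtree_size = 1 + 0
    E: subtree_size = 1 + 0
    _2: subtree_size = 1 + 5
      _3: subtree_size = 1 + 3
        Y: subtree_size = 1 + 0
        L: subtree_size = 1 + 0
        W: subtree_size = 1 + 0
      X: subtree_size = 1 + 0
Total subtree size of _0: 11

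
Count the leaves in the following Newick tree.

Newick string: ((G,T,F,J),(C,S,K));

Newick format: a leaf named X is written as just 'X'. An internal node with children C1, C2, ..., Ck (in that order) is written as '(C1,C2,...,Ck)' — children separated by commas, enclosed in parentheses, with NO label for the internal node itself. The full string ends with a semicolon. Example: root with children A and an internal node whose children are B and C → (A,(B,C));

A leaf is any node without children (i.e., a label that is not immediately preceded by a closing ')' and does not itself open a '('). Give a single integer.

Answer: 7

Derivation:
Newick: ((G,T,F,J),(C,S,K));
Scan left-to-right; a leaf is any maximal label run not followed by '(':
  pos 2: leaf 'G' → count = 1
  pos 4: leaf 'T' → count = 2
  pos 6: leaf 'F' → count = 3
  pos 8: leaf 'J' → count = 4
  pos 12: leaf 'C' → count = 5
  pos 14: leaf 'S' → count = 6
  pos 16: leaf 'K' → count = 7
Total leaves: 7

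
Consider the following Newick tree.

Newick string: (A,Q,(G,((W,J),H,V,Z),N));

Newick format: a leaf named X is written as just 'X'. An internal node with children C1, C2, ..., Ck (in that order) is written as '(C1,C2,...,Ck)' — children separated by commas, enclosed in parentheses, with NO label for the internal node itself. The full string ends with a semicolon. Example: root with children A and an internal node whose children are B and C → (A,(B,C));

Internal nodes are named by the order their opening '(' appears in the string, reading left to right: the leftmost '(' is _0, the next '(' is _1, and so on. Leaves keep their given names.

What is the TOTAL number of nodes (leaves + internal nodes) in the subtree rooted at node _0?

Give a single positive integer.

Newick: (A,Q,(G,((W,J),H,V,Z),N));
Locate _0: it is the '(' at position 0 (the 1st '(' reading left to right).
Query: subtree rooted at _0
_0: subtree_size = 1 + 12
  A: subtree_size = 1 + 0
  Q: subtree_size = 1 + 0
  _1: subtree_size = 1 + 9
    G: subtree_size = 1 + 0
    _2: subtree_size = 1 + 6
      _3: subtree_size = 1 + 2
        W: subtree_size = 1 + 0
        J: subtree_size = 1 + 0
      H: subtree_size = 1 + 0
      V: subtree_size = 1 + 0
      Z: subtree_size = 1 + 0
    N: subtree_size = 1 + 0
Total subtree size of _0: 13

Answer: 13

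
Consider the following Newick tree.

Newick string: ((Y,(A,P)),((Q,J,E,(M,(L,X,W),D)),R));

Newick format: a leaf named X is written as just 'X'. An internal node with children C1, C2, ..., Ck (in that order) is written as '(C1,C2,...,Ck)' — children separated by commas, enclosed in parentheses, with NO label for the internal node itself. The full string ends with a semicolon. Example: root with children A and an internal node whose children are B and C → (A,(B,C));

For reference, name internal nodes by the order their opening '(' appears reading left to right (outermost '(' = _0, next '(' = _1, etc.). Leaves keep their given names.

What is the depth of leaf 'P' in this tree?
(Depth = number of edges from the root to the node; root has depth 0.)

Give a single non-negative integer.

Answer: 3

Derivation:
Newick: ((Y,(A,P)),((Q,J,E,(M,(L,X,W),D)),R));
Naming internals by '(' encounter order: outermost '(' = _0, next = _1, ...
Query node: P
Path from root: _0 -> _1 -> _2 -> P
Depth of P: 3 (number of edges from root)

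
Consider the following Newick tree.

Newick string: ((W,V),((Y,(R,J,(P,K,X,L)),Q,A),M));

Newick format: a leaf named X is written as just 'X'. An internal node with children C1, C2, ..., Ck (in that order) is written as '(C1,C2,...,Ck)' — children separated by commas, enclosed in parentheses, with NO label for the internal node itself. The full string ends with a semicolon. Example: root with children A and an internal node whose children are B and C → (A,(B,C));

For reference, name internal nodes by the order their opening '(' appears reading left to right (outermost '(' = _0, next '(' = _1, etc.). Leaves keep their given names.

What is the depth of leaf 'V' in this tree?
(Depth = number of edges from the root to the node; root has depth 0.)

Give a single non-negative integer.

Newick: ((W,V),((Y,(R,J,(P,K,X,L)),Q,A),M));
Naming internals by '(' encounter order: outermost '(' = _0, next = _1, ...
Query node: V
Path from root: _0 -> _1 -> V
Depth of V: 2 (number of edges from root)

Answer: 2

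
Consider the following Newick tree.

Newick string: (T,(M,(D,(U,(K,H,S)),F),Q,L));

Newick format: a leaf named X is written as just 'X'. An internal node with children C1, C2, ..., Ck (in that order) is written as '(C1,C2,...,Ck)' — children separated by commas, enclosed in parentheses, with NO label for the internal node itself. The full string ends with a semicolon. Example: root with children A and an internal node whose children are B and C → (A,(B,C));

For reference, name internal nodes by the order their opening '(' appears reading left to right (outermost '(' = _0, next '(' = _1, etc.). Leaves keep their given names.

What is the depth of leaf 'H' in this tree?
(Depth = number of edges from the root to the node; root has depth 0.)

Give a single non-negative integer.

Newick: (T,(M,(D,(U,(K,H,S)),F),Q,L));
Naming internals by '(' encounter order: outermost '(' = _0, next = _1, ...
Query node: H
Path from root: _0 -> _1 -> _2 -> _3 -> _4 -> H
Depth of H: 5 (number of edges from root)

Answer: 5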